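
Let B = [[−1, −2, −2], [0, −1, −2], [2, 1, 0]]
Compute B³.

[[15, 10, 2], [8, 11, 10], [−10, 3, 14]]

B² = [[−3, 2, 6], [−4, −1, 2], [−2, −5, −6]]
B³ = [[15, 10, 2], [8, 11, 10], [−10, 3, 14]]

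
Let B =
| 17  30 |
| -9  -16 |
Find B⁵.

[[197, 330], [-99, -166]]

tr B = 1 and det B = -2, so the characteristic polynomial is λ² − (1)λ + (-2) with roots 2 and -1.
Eigenvectors give P = [[-2, -5], [1, 3]] with P⁻¹ = [[-3, -5], [1, 2]], and B = P·diag(2, -1)·P⁻¹.
Then B⁵ = P·diag(32, -1)·P⁻¹ = [[-64, 5], [32, -3]] · [[-3, -5], [1, 2]] = [[197, 330], [-99, -166]].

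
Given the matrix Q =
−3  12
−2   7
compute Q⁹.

tr Q = 4 and det Q = 3, so the characteristic polynomial is λ² − (4)λ + (3) with roots 1 and 3.
Eigenvectors give P = [[3, 2], [1, 1]] with P⁻¹ = [[1, −2], [−1, 3]], and Q = P·diag(1, 3)·P⁻¹.
Then Q⁹ = P·diag(1, 19683)·P⁻¹ = [[3, 39366], [1, 19683]] · [[1, −2], [−1, 3]] = [[−39363, 118092], [−19682, 59047]].

[[−39363, 118092], [−19682, 59047]]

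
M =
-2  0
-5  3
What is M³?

tr M = 1 and det M = -6, so the characteristic polynomial is λ² − (1)λ + (-6) with roots -2 and 3.
Eigenvectors give P = [[-1, 0], [-1, -1]] with P⁻¹ = [[-1, 0], [1, -1]], and M = P·diag(-2, 3)·P⁻¹.
Then M³ = P·diag(-8, 27)·P⁻¹ = [[8, 0], [8, -27]] · [[-1, 0], [1, -1]] = [[-8, 0], [-35, 27]].

[[-8, 0], [-35, 27]]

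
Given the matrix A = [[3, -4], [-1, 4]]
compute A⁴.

[[365, -924], [-231, 596]]

A² = [[13, -28], [-7, 20]]
A³ = [[67, -164], [-41, 108]]
A⁴ = [[365, -924], [-231, 596]]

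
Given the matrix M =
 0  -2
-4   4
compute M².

[[8, -8], [-16, 24]]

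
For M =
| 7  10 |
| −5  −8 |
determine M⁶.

[[−601, −1330], [665, 1394]]

tr M = −1 and det M = −6, so the characteristic polynomial is λ² − (−1)λ + (−6) with roots 2 and −3.
Eigenvectors give P = [[−2, −1], [1, 1]] with P⁻¹ = [[−1, −1], [1, 2]], and M = P·diag(2, −3)·P⁻¹.
Then M⁶ = P·diag(64, 729)·P⁻¹ = [[−128, −729], [64, 729]] · [[−1, −1], [1, 2]] = [[−601, −1330], [665, 1394]].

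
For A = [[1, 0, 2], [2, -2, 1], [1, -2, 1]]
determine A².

[[3, -4, 4], [-1, 2, 3], [-2, 2, 1]]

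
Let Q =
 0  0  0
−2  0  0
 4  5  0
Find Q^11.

[[0, 0, 0], [0, 0, 0], [0, 0, 0]]

Q is strictly triangular, hence nilpotent: Q^3 = 0, so Q^11 = 0.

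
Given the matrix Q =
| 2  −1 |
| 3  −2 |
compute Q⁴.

Q² = I (check: tr Q = 0 and det Q = −1), so Q⁴ = I since 4 is even.

[[1, 0], [0, 1]]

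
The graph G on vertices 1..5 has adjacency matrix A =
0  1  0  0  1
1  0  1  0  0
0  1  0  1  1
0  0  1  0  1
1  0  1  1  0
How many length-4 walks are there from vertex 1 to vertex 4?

The number of length-4 walks from vertex 1 to vertex 4 is entry (1,4) of A⁴, where A is the adjacency matrix.
A² = [[2, 0, 2, 1, 0], [0, 2, 0, 1, 2], [2, 0, 3, 1, 1], [1, 1, 1, 2, 1], [0, 2, 1, 1, 3]]
A³ = [[0, 4, 1, 2, 5], [4, 0, 5, 2, 1], [1, 5, 2, 4, 6], [2, 2, 4, 2, 4], [5, 1, 6, 4, 2]]
A⁴ = [[9, 1, 11, 6, 3], [1, 9, 3, 6, 11], [11, 3, 15, 8, 7], [6, 6, 8, 8, 8], [3, 11, 7, 8, 15]]

6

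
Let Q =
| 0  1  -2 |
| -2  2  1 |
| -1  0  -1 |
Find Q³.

[[-7, 4, -1], [-9, -1, 7], [-1, -1, -6]]

Q² = [[0, 2, 3], [-5, 2, 5], [1, -1, 3]]
Q³ = [[-7, 4, -1], [-9, -1, 7], [-1, -1, -6]]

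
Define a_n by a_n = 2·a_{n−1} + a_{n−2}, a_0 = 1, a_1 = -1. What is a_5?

-17

With companion matrix A = [[2, 1], [1, 0]], [a_n, a_{n−1}]ᵀ = A·[a_{n−1}, a_{n−2}]ᵀ, so [a_5, a_4]ᵀ = A⁴·[a_1, a_0]ᵀ.
A⁴ = [[29, 12], [12, 5]], giving [a_5, a_4]ᵀ = [[-17], [-7]].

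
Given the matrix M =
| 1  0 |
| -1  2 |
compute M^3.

[[1, 0], [-7, 8]]

tr M = 3 and det M = 2, so the characteristic polynomial is λ² − (3)λ + (2) with roots 1 and 2.
Eigenvectors give P = [[1, 0], [1, -1]] with P⁻¹ = [[1, 0], [1, -1]], and M = P·diag(1, 2)·P⁻¹.
Then M^3 = P·diag(1, 8)·P⁻¹ = [[1, 0], [1, -8]] · [[1, 0], [1, -1]] = [[1, 0], [-7, 8]].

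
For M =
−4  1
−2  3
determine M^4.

[[194, −21], [42, 47]]

M^2 = [[14, −1], [2, 7]]
M^3 = [[−54, 11], [−22, 23]]
M^4 = [[194, −21], [42, 47]]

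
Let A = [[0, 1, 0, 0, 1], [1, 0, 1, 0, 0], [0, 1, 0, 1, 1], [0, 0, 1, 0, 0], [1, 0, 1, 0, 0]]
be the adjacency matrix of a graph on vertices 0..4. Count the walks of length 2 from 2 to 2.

3

The number of length-2 walks from vertex 2 to vertex 2 is entry (2,2) of A², where A is the adjacency matrix.
A² = [[2, 0, 2, 0, 0], [0, 2, 0, 1, 2], [2, 0, 3, 0, 0], [0, 1, 0, 1, 1], [0, 2, 0, 1, 2]]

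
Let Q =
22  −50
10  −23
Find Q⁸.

tr Q = −1 and det Q = −6, so the characteristic polynomial is λ² − (−1)λ + (−6) with roots 2 and −3.
Eigenvectors give P = [[5, 2], [2, 1]] with P⁻¹ = [[1, −2], [−2, 5]], and Q = P·diag(2, −3)·P⁻¹.
Then Q⁸ = P·diag(256, 6561)·P⁻¹ = [[1280, 13122], [512, 6561]] · [[1, −2], [−2, 5]] = [[−24964, 63050], [−12610, 31781]].

[[−24964, 63050], [−12610, 31781]]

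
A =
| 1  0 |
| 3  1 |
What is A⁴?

A = I + N where N = [[0, 0], [3, 0]] is strictly lower-triangular, so N² = 0.
(I + N)⁴ = I + 4·N = [[1, 0], [12, 1]].

[[1, 0], [12, 1]]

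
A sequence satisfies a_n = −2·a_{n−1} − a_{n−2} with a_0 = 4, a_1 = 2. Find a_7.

With companion matrix M = [[−2, −1], [1, 0]], [a_n, a_{n−1}]ᵀ = M·[a_{n−1}, a_{n−2}]ᵀ, so [a_7, a_6]ᵀ = M^6·[a_1, a_0]ᵀ.
M^6 = [[7, 6], [−6, −5]], giving [a_7, a_6]ᵀ = [[38], [−32]].

38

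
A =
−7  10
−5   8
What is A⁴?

tr A = 1 and det A = −6, so the characteristic polynomial is λ² − (1)λ + (−6) with roots −2 and 3.
Eigenvectors give P = [[−2, −1], [−1, −1]] with P⁻¹ = [[−1, 1], [1, −2]], and A = P·diag(−2, 3)·P⁻¹.
Then A⁴ = P·diag(16, 81)·P⁻¹ = [[−32, −81], [−16, −81]] · [[−1, 1], [1, −2]] = [[−49, 130], [−65, 146]].

[[−49, 130], [−65, 146]]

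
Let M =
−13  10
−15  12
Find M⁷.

[[−6817, 4630], [−6945, 4758]]

tr M = −1 and det M = −6, so the characteristic polynomial is λ² − (−1)λ + (−6) with roots −3 and 2.
Eigenvectors give P = [[1, −2], [1, −3]] with P⁻¹ = [[3, −2], [1, −1]], and M = P·diag(−3, 2)·P⁻¹.
Then M⁷ = P·diag(−2187, 128)·P⁻¹ = [[−2187, −256], [−2187, −384]] · [[3, −2], [1, −1]] = [[−6817, 4630], [−6945, 4758]].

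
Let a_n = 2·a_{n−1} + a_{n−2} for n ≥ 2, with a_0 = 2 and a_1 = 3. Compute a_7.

With companion matrix B = [[2, 1], [1, 0]], [a_n, a_{n−1}]ᵀ = B·[a_{n−1}, a_{n−2}]ᵀ, so [a_7, a_6]ᵀ = B^6·[a_1, a_0]ᵀ.
B^6 = [[169, 70], [70, 29]], giving [a_7, a_6]ᵀ = [[647], [268]].

647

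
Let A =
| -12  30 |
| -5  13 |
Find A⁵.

tr A = 1 and det A = -6, so the characteristic polynomial is λ² − (1)λ + (-6) with roots -2 and 3.
Eigenvectors give P = [[3, -2], [1, -1]] with P⁻¹ = [[1, -2], [1, -3]], and A = P·diag(-2, 3)·P⁻¹.
Then A⁵ = P·diag(-32, 243)·P⁻¹ = [[-96, -486], [-32, -243]] · [[1, -2], [1, -3]] = [[-582, 1650], [-275, 793]].

[[-582, 1650], [-275, 793]]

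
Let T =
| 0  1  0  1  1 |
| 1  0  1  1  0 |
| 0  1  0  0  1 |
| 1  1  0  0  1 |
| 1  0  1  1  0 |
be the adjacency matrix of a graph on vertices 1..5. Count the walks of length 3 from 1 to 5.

The number of length-3 walks from vertex 1 to vertex 5 is entry (1,5) of T^3, where T is the adjacency matrix.
T^2 = [[3, 1, 2, 2, 1], [1, 3, 0, 1, 3], [2, 0, 2, 2, 0], [2, 1, 2, 3, 1], [1, 3, 0, 1, 3]]
T^3 = [[4, 7, 2, 5, 7], [7, 2, 6, 7, 2], [2, 6, 0, 2, 6], [5, 7, 2, 4, 7], [7, 2, 6, 7, 2]]

7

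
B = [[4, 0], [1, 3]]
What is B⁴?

[[256, 0], [175, 81]]

B² = [[16, 0], [7, 9]]
B³ = [[64, 0], [37, 27]]
B⁴ = [[256, 0], [175, 81]]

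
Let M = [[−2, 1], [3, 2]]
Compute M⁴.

[[49, 0], [0, 49]]

M² = [[7, 0], [0, 7]]
M³ = [[−14, 7], [21, 14]]
M⁴ = [[49, 0], [0, 49]]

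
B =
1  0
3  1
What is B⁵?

B = I + N where N = [[0, 0], [3, 0]] is strictly lower-triangular, so N² = 0.
(I + N)⁵ = I + 5·N = [[1, 0], [15, 1]].

[[1, 0], [15, 1]]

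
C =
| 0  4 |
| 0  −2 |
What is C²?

[[0, −8], [0, 4]]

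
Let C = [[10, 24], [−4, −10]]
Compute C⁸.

[[256, 0], [0, 256]]

tr C = 0 and det C = −4, so the characteristic polynomial is λ² − (0)λ + (−4) with roots −2 and 2.
Eigenvectors give P = [[−2, −3], [1, 1]] with P⁻¹ = [[1, 3], [−1, −2]], and C = P·diag(−2, 2)·P⁻¹.
Then C⁸ = P·diag(256, 256)·P⁻¹ = [[−512, −768], [256, 256]] · [[1, 3], [−1, −2]] = [[256, 0], [0, 256]].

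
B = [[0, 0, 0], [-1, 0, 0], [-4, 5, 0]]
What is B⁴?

B is strictly triangular, hence nilpotent: B³ = 0, so B⁴ = 0.

[[0, 0, 0], [0, 0, 0], [0, 0, 0]]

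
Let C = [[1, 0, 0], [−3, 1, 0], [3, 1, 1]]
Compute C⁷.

C = I + N where N = [[0, 0, 0], [−3, 0, 0], [3, 1, 0]] is strictly lower-triangular, so N³ = 0.
(I + N)⁷ = I + 7·N + 21·N² = [[1, 0, 0], [−21, 1, 0], [−42, 7, 1]].

[[1, 0, 0], [−21, 1, 0], [−42, 7, 1]]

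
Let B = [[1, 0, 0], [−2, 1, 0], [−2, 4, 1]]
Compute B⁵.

B = I + N where N = [[0, 0, 0], [−2, 0, 0], [−2, 4, 0]] is strictly lower-triangular, so N³ = 0.
(I + N)⁵ = I + 5·N + 10·N² = [[1, 0, 0], [−10, 1, 0], [−90, 20, 1]].

[[1, 0, 0], [−10, 1, 0], [−90, 20, 1]]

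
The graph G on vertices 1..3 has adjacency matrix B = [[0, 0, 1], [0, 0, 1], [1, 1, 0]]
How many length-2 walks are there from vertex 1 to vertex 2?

The number of length-2 walks from vertex 1 to vertex 2 is entry (1,2) of B^2, where B is the adjacency matrix.
B^2 = [[1, 1, 0], [1, 1, 0], [0, 0, 2]]

1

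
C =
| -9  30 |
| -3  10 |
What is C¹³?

C² = C (a projection; rank 1, trace 1), so C¹³ = C.

[[-9, 30], [-3, 10]]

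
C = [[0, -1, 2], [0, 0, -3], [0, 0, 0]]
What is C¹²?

[[0, 0, 0], [0, 0, 0], [0, 0, 0]]

C is strictly triangular, hence nilpotent: C³ = 0, so C¹² = 0.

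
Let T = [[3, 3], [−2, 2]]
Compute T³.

T² = [[3, 15], [−10, −2]]
T³ = [[−21, 39], [−26, −34]]

[[−21, 39], [−26, −34]]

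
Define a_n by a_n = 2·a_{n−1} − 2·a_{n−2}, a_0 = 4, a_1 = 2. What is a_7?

48

With companion matrix A = [[2, −2], [1, 0]], [a_n, a_{n−1}]ᵀ = A·[a_{n−1}, a_{n−2}]ᵀ, so [a_7, a_6]ᵀ = A⁶·[a_1, a_0]ᵀ.
A⁶ = [[−8, 16], [−8, 8]], giving [a_7, a_6]ᵀ = [[48], [16]].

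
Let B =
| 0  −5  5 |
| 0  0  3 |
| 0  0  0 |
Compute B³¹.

B is strictly triangular, hence nilpotent: B³ = 0, so B³¹ = 0.

[[0, 0, 0], [0, 0, 0], [0, 0, 0]]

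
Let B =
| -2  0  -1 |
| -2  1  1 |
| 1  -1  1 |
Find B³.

[[-7, 0, -1], [-2, -4, 1], [1, -1, -4]]

B² = [[3, 1, 1], [3, 0, 4], [1, -2, -1]]
B³ = [[-7, 0, -1], [-2, -4, 1], [1, -1, -4]]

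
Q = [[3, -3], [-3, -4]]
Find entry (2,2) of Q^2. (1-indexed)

25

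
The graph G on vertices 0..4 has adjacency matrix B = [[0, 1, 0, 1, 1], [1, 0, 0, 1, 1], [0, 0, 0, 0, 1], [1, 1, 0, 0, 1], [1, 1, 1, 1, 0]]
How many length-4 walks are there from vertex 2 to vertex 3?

The number of length-4 walks from vertex 2 to vertex 3 is entry (2,3) of B⁴, where B is the adjacency matrix.
B² = [[3, 2, 1, 2, 2], [2, 3, 1, 2, 2], [1, 1, 1, 1, 0], [2, 2, 1, 3, 2], [2, 2, 0, 2, 4]]
B³ = [[6, 7, 2, 7, 8], [7, 6, 2, 7, 8], [2, 2, 0, 2, 4], [7, 7, 2, 6, 8], [8, 8, 4, 8, 6]]
B⁴ = [[22, 21, 8, 21, 22], [21, 22, 8, 21, 22], [8, 8, 4, 8, 6], [21, 21, 8, 22, 22], [22, 22, 6, 22, 28]]

8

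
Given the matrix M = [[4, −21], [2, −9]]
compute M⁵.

tr M = −5 and det M = 6, so the characteristic polynomial is λ² − (−5)λ + (6) with roots −3 and −2.
Eigenvectors give P = [[−3, −7], [−1, −2]] with P⁻¹ = [[2, −7], [−1, 3]], and M = P·diag(−3, −2)·P⁻¹.
Then M⁵ = P·diag(−243, −32)·P⁻¹ = [[729, 224], [243, 64]] · [[2, −7], [−1, 3]] = [[1234, −4431], [422, −1509]].

[[1234, −4431], [422, −1509]]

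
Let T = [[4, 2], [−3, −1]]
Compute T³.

[[22, 14], [−21, −13]]

tr T = 3 and det T = 2, so the characteristic polynomial is λ² − (3)λ + (2) with roots 1 and 2.
Eigenvectors give P = [[−2, 1], [3, −1]] with P⁻¹ = [[1, 1], [3, 2]], and T = P·diag(1, 2)·P⁻¹.
Then T³ = P·diag(1, 8)·P⁻¹ = [[−2, 8], [3, −8]] · [[1, 1], [3, 2]] = [[22, 14], [−21, −13]].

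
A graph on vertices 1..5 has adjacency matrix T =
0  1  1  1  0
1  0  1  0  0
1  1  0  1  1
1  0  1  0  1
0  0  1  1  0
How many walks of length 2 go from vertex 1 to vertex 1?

3

The number of length-2 walks from vertex 1 to vertex 1 is entry (1,1) of T², where T is the adjacency matrix.
T² = [[3, 1, 2, 1, 2], [1, 2, 1, 2, 1], [2, 1, 4, 2, 1], [1, 2, 2, 3, 1], [2, 1, 1, 1, 2]]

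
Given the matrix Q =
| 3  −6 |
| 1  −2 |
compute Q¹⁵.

[[3, −6], [1, −2]]

Q² = Q (a projection; rank 1, trace 1), so Q¹⁵ = Q.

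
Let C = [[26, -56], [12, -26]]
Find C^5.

tr C = 0 and det C = -4, so the characteristic polynomial is λ² − (0)λ + (-4) with roots 2 and -2.
Eigenvectors give P = [[-7, -2], [-3, -1]] with P⁻¹ = [[-1, 2], [3, -7]], and C = P·diag(2, -2)·P⁻¹.
Then C^5 = P·diag(32, -32)·P⁻¹ = [[-224, 64], [-96, 32]] · [[-1, 2], [3, -7]] = [[416, -896], [192, -416]].

[[416, -896], [192, -416]]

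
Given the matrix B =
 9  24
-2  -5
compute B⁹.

[[78729, 236184], [-19682, -59045]]

tr B = 4 and det B = 3, so the characteristic polynomial is λ² − (4)λ + (3) with roots 3 and 1.
Eigenvectors give P = [[4, -3], [-1, 1]] with P⁻¹ = [[1, 3], [1, 4]], and B = P·diag(3, 1)·P⁻¹.
Then B⁹ = P·diag(19683, 1)·P⁻¹ = [[78732, -3], [-19683, 1]] · [[1, 3], [1, 4]] = [[78729, 236184], [-19682, -59045]].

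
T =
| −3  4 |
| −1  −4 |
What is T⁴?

[[−171, −476], [119, −52]]

T² = [[5, −28], [7, 12]]
T³ = [[13, 132], [−33, −20]]
T⁴ = [[−171, −476], [119, −52]]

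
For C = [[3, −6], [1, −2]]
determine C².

C² = C (a projection; rank 1, trace 1), so C² = C.

[[3, −6], [1, −2]]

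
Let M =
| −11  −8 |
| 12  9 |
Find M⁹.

tr M = −2 and det M = −3, so the characteristic polynomial is λ² − (−2)λ + (−3) with roots 1 and −3.
Eigenvectors give P = [[−2, −1], [3, 1]] with P⁻¹ = [[1, 1], [−3, −2]], and M = P·diag(1, −3)·P⁻¹.
Then M⁹ = P·diag(1, −19683)·P⁻¹ = [[−2, 19683], [3, −19683]] · [[1, 1], [−3, −2]] = [[−59051, −39368], [59052, 39369]].

[[−59051, −39368], [59052, 39369]]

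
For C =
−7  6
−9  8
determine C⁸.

tr C = 1 and det C = −2, so the characteristic polynomial is λ² − (1)λ + (−2) with roots 2 and −1.
Eigenvectors give P = [[−2, 1], [−3, 1]] with P⁻¹ = [[1, −1], [3, −2]], and C = P·diag(2, −1)·P⁻¹.
Then C⁸ = P·diag(256, 1)·P⁻¹ = [[−512, 1], [−768, 1]] · [[1, −1], [3, −2]] = [[−509, 510], [−765, 766]].

[[−509, 510], [−765, 766]]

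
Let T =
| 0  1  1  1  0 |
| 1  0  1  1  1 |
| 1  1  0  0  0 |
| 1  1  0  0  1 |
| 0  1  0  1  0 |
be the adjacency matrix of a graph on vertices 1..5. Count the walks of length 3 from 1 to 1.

4

The number of length-3 walks from vertex 1 to vertex 1 is entry (1,1) of T³, where T is the adjacency matrix.
T² = [[3, 2, 1, 1, 2], [2, 4, 1, 2, 1], [1, 1, 2, 2, 1], [1, 2, 2, 3, 1], [2, 1, 1, 1, 2]]
T³ = [[4, 7, 5, 7, 3], [7, 6, 6, 7, 6], [5, 6, 2, 3, 3], [7, 7, 3, 4, 5], [3, 6, 3, 5, 2]]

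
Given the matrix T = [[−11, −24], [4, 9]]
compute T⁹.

tr T = −2 and det T = −3, so the characteristic polynomial is λ² − (−2)λ + (−3) with roots 1 and −3.
Eigenvectors give P = [[−2, 3], [1, −1]] with P⁻¹ = [[1, 3], [1, 2]], and T = P·diag(1, −3)·P⁻¹.
Then T⁹ = P·diag(1, −19683)·P⁻¹ = [[−2, −59049], [1, 19683]] · [[1, 3], [1, 2]] = [[−59051, −118104], [19684, 39369]].

[[−59051, −118104], [19684, 39369]]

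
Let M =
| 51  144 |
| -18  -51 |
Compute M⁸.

[[6561, 0], [0, 6561]]

tr M = 0 and det M = -9, so the characteristic polynomial is λ² − (0)λ + (-9) with roots -3 and 3.
Eigenvectors give P = [[8, 3], [-3, -1]] with P⁻¹ = [[-1, -3], [3, 8]], and M = P·diag(-3, 3)·P⁻¹.
Then M⁸ = P·diag(6561, 6561)·P⁻¹ = [[52488, 19683], [-19683, -6561]] · [[-1, -3], [3, 8]] = [[6561, 0], [0, 6561]].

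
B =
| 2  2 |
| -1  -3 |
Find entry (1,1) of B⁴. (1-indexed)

B² = [[2, -2], [1, 7]]
B³ = [[6, 10], [-5, -19]]
B⁴ = [[2, -18], [9, 47]]

2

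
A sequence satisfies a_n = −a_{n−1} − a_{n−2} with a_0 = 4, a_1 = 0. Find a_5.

−4

With companion matrix T = [[−1, −1], [1, 0]], [a_n, a_{n−1}]ᵀ = T·[a_{n−1}, a_{n−2}]ᵀ, so [a_5, a_4]ᵀ = T^4·[a_1, a_0]ᵀ.
T^4 = [[−1, −1], [1, 0]], giving [a_5, a_4]ᵀ = [[−4], [0]].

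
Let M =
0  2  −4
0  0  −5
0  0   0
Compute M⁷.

[[0, 0, 0], [0, 0, 0], [0, 0, 0]]

M is strictly triangular, hence nilpotent: M³ = 0, so M⁷ = 0.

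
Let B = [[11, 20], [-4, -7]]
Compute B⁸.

tr B = 4 and det B = 3, so the characteristic polynomial is λ² − (4)λ + (3) with roots 1 and 3.
Eigenvectors give P = [[-2, 5], [1, -2]] with P⁻¹ = [[2, 5], [1, 2]], and B = P·diag(1, 3)·P⁻¹.
Then B⁸ = P·diag(1, 6561)·P⁻¹ = [[-2, 32805], [1, -13122]] · [[2, 5], [1, 2]] = [[32801, 65600], [-13120, -26239]].

[[32801, 65600], [-13120, -26239]]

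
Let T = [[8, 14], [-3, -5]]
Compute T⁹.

[[3578, 7154], [-1533, -3065]]

tr T = 3 and det T = 2, so the characteristic polynomial is λ² − (3)λ + (2) with roots 2 and 1.
Eigenvectors give P = [[-7, 2], [3, -1]] with P⁻¹ = [[-1, -2], [-3, -7]], and T = P·diag(2, 1)·P⁻¹.
Then T⁹ = P·diag(512, 1)·P⁻¹ = [[-3584, 2], [1536, -1]] · [[-1, -2], [-3, -7]] = [[3578, 7154], [-1533, -3065]].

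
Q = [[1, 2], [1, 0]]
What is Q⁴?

[[11, 10], [5, 6]]

Q² = [[3, 2], [1, 2]]
Q³ = [[5, 6], [3, 2]]
Q⁴ = [[11, 10], [5, 6]]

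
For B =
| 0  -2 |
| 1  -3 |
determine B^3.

[[6, -14], [7, -15]]

tr B = -3 and det B = 2, so the characteristic polynomial is λ² − (-3)λ + (2) with roots -2 and -1.
Eigenvectors give P = [[1, 2], [1, 1]] with P⁻¹ = [[-1, 2], [1, -1]], and B = P·diag(-2, -1)·P⁻¹.
Then B^3 = P·diag(-8, -1)·P⁻¹ = [[-8, -2], [-8, -1]] · [[-1, 2], [1, -1]] = [[6, -14], [7, -15]].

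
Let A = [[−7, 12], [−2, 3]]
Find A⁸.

[[19681, −39360], [6560, −13119]]

tr A = −4 and det A = 3, so the characteristic polynomial is λ² − (−4)λ + (3) with roots −3 and −1.
Eigenvectors give P = [[−3, 2], [−1, 1]] with P⁻¹ = [[−1, 2], [−1, 3]], and A = P·diag(−3, −1)·P⁻¹.
Then A⁸ = P·diag(6561, 1)·P⁻¹ = [[−19683, 2], [−6561, 1]] · [[−1, 2], [−1, 3]] = [[19681, −39360], [6560, −13119]].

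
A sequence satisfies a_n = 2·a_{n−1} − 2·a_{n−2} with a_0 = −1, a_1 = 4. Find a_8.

−16

With companion matrix C = [[2, −2], [1, 0]], [a_n, a_{n−1}]ᵀ = C·[a_{n−1}, a_{n−2}]ᵀ, so [a_8, a_7]ᵀ = C⁷·[a_1, a_0]ᵀ.
C⁷ = [[0, 16], [−8, 16]], giving [a_8, a_7]ᵀ = [[−16], [−48]].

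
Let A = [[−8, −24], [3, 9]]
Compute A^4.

A² = A (a projection; rank 1, trace 1), so A^4 = A.

[[−8, −24], [3, 9]]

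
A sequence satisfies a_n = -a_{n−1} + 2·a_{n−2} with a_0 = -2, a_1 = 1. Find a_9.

With companion matrix M = [[-1, 2], [1, 0]], [a_n, a_{n−1}]ᵀ = M·[a_{n−1}, a_{n−2}]ᵀ, so [a_9, a_8]ᵀ = M^8·[a_1, a_0]ᵀ.
M^8 = [[171, -170], [-85, 86]], giving [a_9, a_8]ᵀ = [[511], [-257]].

511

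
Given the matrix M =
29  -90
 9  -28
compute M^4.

tr M = 1 and det M = -2, so the characteristic polynomial is λ² − (1)λ + (-2) with roots 2 and -1.
Eigenvectors give P = [[10, 3], [3, 1]] with P⁻¹ = [[1, -3], [-3, 10]], and M = P·diag(2, -1)·P⁻¹.
Then M^4 = P·diag(16, 1)·P⁻¹ = [[160, 3], [48, 1]] · [[1, -3], [-3, 10]] = [[151, -450], [45, -134]].

[[151, -450], [45, -134]]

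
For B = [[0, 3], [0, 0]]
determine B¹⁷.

[[0, 0], [0, 0]]

B is strictly triangular, hence nilpotent: B² = 0, so B¹⁷ = 0.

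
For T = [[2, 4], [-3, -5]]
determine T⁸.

tr T = -3 and det T = 2, so the characteristic polynomial is λ² − (-3)λ + (2) with roots -2 and -1.
Eigenvectors give P = [[1, 4], [-1, -3]] with P⁻¹ = [[-3, -4], [1, 1]], and T = P·diag(-2, -1)·P⁻¹.
Then T⁸ = P·diag(256, 1)·P⁻¹ = [[256, 4], [-256, -3]] · [[-3, -4], [1, 1]] = [[-764, -1020], [765, 1021]].

[[-764, -1020], [765, 1021]]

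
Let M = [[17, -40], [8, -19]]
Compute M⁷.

tr M = -2 and det M = -3, so the characteristic polynomial is λ² − (-2)λ + (-3) with roots -3 and 1.
Eigenvectors give P = [[2, 5], [1, 2]] with P⁻¹ = [[-2, 5], [1, -2]], and M = P·diag(-3, 1)·P⁻¹.
Then M⁷ = P·diag(-2187, 1)·P⁻¹ = [[-4374, 5], [-2187, 2]] · [[-2, 5], [1, -2]] = [[8753, -21880], [4376, -10939]].

[[8753, -21880], [4376, -10939]]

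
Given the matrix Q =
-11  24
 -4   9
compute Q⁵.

tr Q = -2 and det Q = -3, so the characteristic polynomial is λ² − (-2)λ + (-3) with roots 1 and -3.
Eigenvectors give P = [[2, 3], [1, 1]] with P⁻¹ = [[-1, 3], [1, -2]], and Q = P·diag(1, -3)·P⁻¹.
Then Q⁵ = P·diag(1, -243)·P⁻¹ = [[2, -729], [1, -243]] · [[-1, 3], [1, -2]] = [[-731, 1464], [-244, 489]].

[[-731, 1464], [-244, 489]]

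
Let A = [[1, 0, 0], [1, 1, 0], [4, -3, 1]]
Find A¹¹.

[[1, 0, 0], [11, 1, 0], [-121, -33, 1]]

A = I + N where N = [[0, 0, 0], [1, 0, 0], [4, -3, 0]] is strictly lower-triangular, so N³ = 0.
(I + N)¹¹ = I + 11·N + 55·N² = [[1, 0, 0], [11, 1, 0], [-121, -33, 1]].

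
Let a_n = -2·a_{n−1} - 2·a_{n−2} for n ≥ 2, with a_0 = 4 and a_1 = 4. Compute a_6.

With companion matrix M = [[-2, -2], [1, 0]], [a_n, a_{n−1}]ᵀ = M·[a_{n−1}, a_{n−2}]ᵀ, so [a_6, a_5]ᵀ = M⁵·[a_1, a_0]ᵀ.
M⁵ = [[8, 8], [-4, 0]], giving [a_6, a_5]ᵀ = [[64], [-16]].

64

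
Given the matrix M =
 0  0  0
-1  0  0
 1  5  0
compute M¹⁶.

[[0, 0, 0], [0, 0, 0], [0, 0, 0]]

M is strictly triangular, hence nilpotent: M³ = 0, so M¹⁶ = 0.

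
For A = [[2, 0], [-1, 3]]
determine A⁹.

[[512, 0], [-19171, 19683]]

tr A = 5 and det A = 6, so the characteristic polynomial is λ² − (5)λ + (6) with roots 2 and 3.
Eigenvectors give P = [[1, 0], [1, -1]] with P⁻¹ = [[1, 0], [1, -1]], and A = P·diag(2, 3)·P⁻¹.
Then A⁹ = P·diag(512, 19683)·P⁻¹ = [[512, 0], [512, -19683]] · [[1, 0], [1, -1]] = [[512, 0], [-19171, 19683]].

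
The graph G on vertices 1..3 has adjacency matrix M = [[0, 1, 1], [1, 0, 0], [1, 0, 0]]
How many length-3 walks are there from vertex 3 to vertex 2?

0

The number of length-3 walks from vertex 3 to vertex 2 is entry (3,2) of M³, where M is the adjacency matrix.
M² = [[2, 0, 0], [0, 1, 1], [0, 1, 1]]
M³ = [[0, 2, 2], [2, 0, 0], [2, 0, 0]]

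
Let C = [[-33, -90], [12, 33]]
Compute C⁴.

[[81, 0], [0, 81]]

tr C = 0 and det C = -9, so the characteristic polynomial is λ² − (0)λ + (-9) with roots 3 and -3.
Eigenvectors give P = [[-5, 3], [2, -1]] with P⁻¹ = [[1, 3], [2, 5]], and C = P·diag(3, -3)·P⁻¹.
Then C⁴ = P·diag(81, 81)·P⁻¹ = [[-405, 243], [162, -81]] · [[1, 3], [2, 5]] = [[81, 0], [0, 81]].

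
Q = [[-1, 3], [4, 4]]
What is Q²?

[[13, 9], [12, 28]]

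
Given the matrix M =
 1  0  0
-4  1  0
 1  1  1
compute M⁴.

[[1, 0, 0], [-16, 1, 0], [-20, 4, 1]]

M = I + N where N = [[0, 0, 0], [-4, 0, 0], [1, 1, 0]] is strictly lower-triangular, so N³ = 0.
(I + N)⁴ = I + 4·N + 6·N² = [[1, 0, 0], [-16, 1, 0], [-20, 4, 1]].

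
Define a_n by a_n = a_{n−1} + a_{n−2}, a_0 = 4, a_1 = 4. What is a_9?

220

With companion matrix B = [[1, 1], [1, 0]], [a_n, a_{n−1}]ᵀ = B·[a_{n−1}, a_{n−2}]ᵀ, so [a_9, a_8]ᵀ = B⁸·[a_1, a_0]ᵀ.
B⁸ = [[34, 21], [21, 13]], giving [a_9, a_8]ᵀ = [[220], [136]].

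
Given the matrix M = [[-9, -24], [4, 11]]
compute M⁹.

tr M = 2 and det M = -3, so the characteristic polynomial is λ² − (2)λ + (-3) with roots -1 and 3.
Eigenvectors give P = [[3, -2], [-1, 1]] with P⁻¹ = [[1, 2], [1, 3]], and M = P·diag(-1, 3)·P⁻¹.
Then M⁹ = P·diag(-1, 19683)·P⁻¹ = [[-3, -39366], [1, 19683]] · [[1, 2], [1, 3]] = [[-39369, -118104], [19684, 59051]].

[[-39369, -118104], [19684, 59051]]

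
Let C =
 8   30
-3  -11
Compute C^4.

[[-134, -450], [45, 151]]

tr C = -3 and det C = 2, so the characteristic polynomial is λ² − (-3)λ + (2) with roots -1 and -2.
Eigenvectors give P = [[10, -3], [-3, 1]] with P⁻¹ = [[1, 3], [3, 10]], and C = P·diag(-1, -2)·P⁻¹.
Then C^4 = P·diag(1, 16)·P⁻¹ = [[10, -48], [-3, 16]] · [[1, 3], [3, 10]] = [[-134, -450], [45, 151]].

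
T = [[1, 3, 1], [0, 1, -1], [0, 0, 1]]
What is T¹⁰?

[[1, 30, -125], [0, 1, -10], [0, 0, 1]]

T = I + N where N = [[0, 3, 1], [0, 0, -1], [0, 0, 0]] is strictly upper-triangular, so N³ = 0.
(I + N)¹⁰ = I + 10·N + 45·N² = [[1, 30, -125], [0, 1, -10], [0, 0, 1]].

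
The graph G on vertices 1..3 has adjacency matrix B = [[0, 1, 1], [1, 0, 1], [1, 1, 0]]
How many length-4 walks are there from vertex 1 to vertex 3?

5

The number of length-4 walks from vertex 1 to vertex 3 is entry (1,3) of B⁴, where B is the adjacency matrix.
B² = [[2, 1, 1], [1, 2, 1], [1, 1, 2]]
B³ = [[2, 3, 3], [3, 2, 3], [3, 3, 2]]
B⁴ = [[6, 5, 5], [5, 6, 5], [5, 5, 6]]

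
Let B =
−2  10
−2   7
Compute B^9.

tr B = 5 and det B = 6, so the characteristic polynomial is λ² − (5)λ + (6) with roots 2 and 3.
Eigenvectors give P = [[5, 2], [2, 1]] with P⁻¹ = [[1, −2], [−2, 5]], and B = P·diag(2, 3)·P⁻¹.
Then B^9 = P·diag(512, 19683)·P⁻¹ = [[2560, 39366], [1024, 19683]] · [[1, −2], [−2, 5]] = [[−76172, 191710], [−38342, 96367]].

[[−76172, 191710], [−38342, 96367]]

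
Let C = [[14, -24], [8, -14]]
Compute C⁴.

tr C = 0 and det C = -4, so the characteristic polynomial is λ² − (0)λ + (-4) with roots -2 and 2.
Eigenvectors give P = [[-3, 2], [-2, 1]] with P⁻¹ = [[1, -2], [2, -3]], and C = P·diag(-2, 2)·P⁻¹.
Then C⁴ = P·diag(16, 16)·P⁻¹ = [[-48, 32], [-32, 16]] · [[1, -2], [2, -3]] = [[16, 0], [0, 16]].

[[16, 0], [0, 16]]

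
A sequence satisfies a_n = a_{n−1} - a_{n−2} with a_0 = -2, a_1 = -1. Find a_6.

With companion matrix B = [[1, -1], [1, 0]], [a_n, a_{n−1}]ᵀ = B·[a_{n−1}, a_{n−2}]ᵀ, so [a_6, a_5]ᵀ = B⁵·[a_1, a_0]ᵀ.
B⁵ = [[0, 1], [-1, 1]], giving [a_6, a_5]ᵀ = [[-2], [-1]].

-2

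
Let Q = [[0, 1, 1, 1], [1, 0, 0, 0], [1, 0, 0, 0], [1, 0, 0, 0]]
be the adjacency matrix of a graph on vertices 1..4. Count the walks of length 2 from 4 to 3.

The number of length-2 walks from vertex 4 to vertex 3 is entry (4,3) of Q², where Q is the adjacency matrix.
Q² = [[3, 0, 0, 0], [0, 1, 1, 1], [0, 1, 1, 1], [0, 1, 1, 1]]

1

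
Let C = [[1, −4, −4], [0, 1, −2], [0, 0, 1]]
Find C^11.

[[1, −44, 396], [0, 1, −22], [0, 0, 1]]

C = I + N where N = [[0, −4, −4], [0, 0, −2], [0, 0, 0]] is strictly upper-triangular, so N^3 = 0.
(I + N)^11 = I + 11·N + 55·N^2 = [[1, −44, 396], [0, 1, −22], [0, 0, 1]].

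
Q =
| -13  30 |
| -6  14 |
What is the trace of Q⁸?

257

tr Q = 1 and det Q = -2, so the characteristic polynomial is λ² − (1)λ + (-2) with roots -1 and 2.
Eigenvectors give P = [[-5, 2], [-2, 1]] with P⁻¹ = [[-1, 2], [-2, 5]], and Q = P·diag(-1, 2)·P⁻¹.
Then Q⁸ = P·diag(1, 256)·P⁻¹ = [[-5, 512], [-2, 256]] · [[-1, 2], [-2, 5]] = [[-1019, 2550], [-510, 1276]].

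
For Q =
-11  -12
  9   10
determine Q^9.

[[-2051, -2052], [1539, 1540]]

tr Q = -1 and det Q = -2, so the characteristic polynomial is λ² − (-1)λ + (-2) with roots -2 and 1.
Eigenvectors give P = [[4, -1], [-3, 1]] with P⁻¹ = [[1, 1], [3, 4]], and Q = P·diag(-2, 1)·P⁻¹.
Then Q^9 = P·diag(-512, 1)·P⁻¹ = [[-2048, -1], [1536, 1]] · [[1, 1], [3, 4]] = [[-2051, -2052], [1539, 1540]].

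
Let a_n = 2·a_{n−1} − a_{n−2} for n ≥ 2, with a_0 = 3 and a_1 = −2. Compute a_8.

−37

With companion matrix A = [[2, −1], [1, 0]], [a_n, a_{n−1}]ᵀ = A·[a_{n−1}, a_{n−2}]ᵀ, so [a_8, a_7]ᵀ = A⁷·[a_1, a_0]ᵀ.
A⁷ = [[8, −7], [7, −6]], giving [a_8, a_7]ᵀ = [[−37], [−32]].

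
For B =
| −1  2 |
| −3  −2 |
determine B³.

[[23, 2], [−3, 22]]

B² = [[−5, −6], [9, −2]]
B³ = [[23, 2], [−3, 22]]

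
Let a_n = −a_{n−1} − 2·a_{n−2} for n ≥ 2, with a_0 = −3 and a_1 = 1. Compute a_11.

With companion matrix B = [[−1, −2], [1, 0]], [a_n, a_{n−1}]ᵀ = B·[a_{n−1}, a_{n−2}]ᵀ, so [a_11, a_10]ᵀ = B¹⁰·[a_1, a_0]ᵀ.
B¹⁰ = [[23, −22], [11, 34]], giving [a_11, a_10]ᵀ = [[89], [−91]].

89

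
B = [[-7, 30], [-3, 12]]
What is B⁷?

tr B = 5 and det B = 6, so the characteristic polynomial is λ² − (5)λ + (6) with roots 3 and 2.
Eigenvectors give P = [[3, 10], [1, 3]] with P⁻¹ = [[-3, 10], [1, -3]], and B = P·diag(3, 2)·P⁻¹.
Then B⁷ = P·diag(2187, 128)·P⁻¹ = [[6561, 1280], [2187, 384]] · [[-3, 10], [1, -3]] = [[-18403, 61770], [-6177, 20718]].

[[-18403, 61770], [-6177, 20718]]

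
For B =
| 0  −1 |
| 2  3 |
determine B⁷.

tr B = 3 and det B = 2, so the characteristic polynomial is λ² − (3)λ + (2) with roots 1 and 2.
Eigenvectors give P = [[−1, −1], [1, 2]] with P⁻¹ = [[−2, −1], [1, 1]], and B = P·diag(1, 2)·P⁻¹.
Then B⁷ = P·diag(1, 128)·P⁻¹ = [[−1, −128], [1, 256]] · [[−2, −1], [1, 1]] = [[−126, −127], [254, 255]].

[[−126, −127], [254, 255]]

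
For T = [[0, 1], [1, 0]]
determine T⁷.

[[0, 1], [1, 0]]

T² = I (check: tr T = 0 and det T = −1), so T⁷ = T since 7 is odd.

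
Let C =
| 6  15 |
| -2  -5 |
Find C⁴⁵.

C² = C (a projection; rank 1, trace 1), so C⁴⁵ = C.

[[6, 15], [-2, -5]]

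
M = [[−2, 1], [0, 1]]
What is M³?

M² = [[4, −1], [0, 1]]
M³ = [[−8, 3], [0, 1]]

[[−8, 3], [0, 1]]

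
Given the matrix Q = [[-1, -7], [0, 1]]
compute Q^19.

[[-1, -7], [0, 1]]

Q² = I (check: tr Q = 0 and det Q = -1), so Q^19 = Q since 19 is odd.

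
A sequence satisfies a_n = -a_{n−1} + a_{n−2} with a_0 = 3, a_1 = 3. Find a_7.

With companion matrix B = [[-1, 1], [1, 0]], [a_n, a_{n−1}]ᵀ = B·[a_{n−1}, a_{n−2}]ᵀ, so [a_7, a_6]ᵀ = B^6·[a_1, a_0]ᵀ.
B^6 = [[13, -8], [-8, 5]], giving [a_7, a_6]ᵀ = [[15], [-9]].

15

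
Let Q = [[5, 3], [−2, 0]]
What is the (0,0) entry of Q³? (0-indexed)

tr Q = 5 and det Q = 6, so the characteristic polynomial is λ² − (5)λ + (6) with roots 3 and 2.
Eigenvectors give P = [[−3, −1], [2, 1]] with P⁻¹ = [[−1, −1], [2, 3]], and Q = P·diag(3, 2)·P⁻¹.
Then Q³ = P·diag(27, 8)·P⁻¹ = [[−81, −8], [54, 8]] · [[−1, −1], [2, 3]] = [[65, 57], [−38, −30]].

65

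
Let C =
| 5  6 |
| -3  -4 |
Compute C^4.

[[31, 30], [-15, -14]]

tr C = 1 and det C = -2, so the characteristic polynomial is λ² − (1)λ + (-2) with roots 2 and -1.
Eigenvectors give P = [[-2, -1], [1, 1]] with P⁻¹ = [[-1, -1], [1, 2]], and C = P·diag(2, -1)·P⁻¹.
Then C^4 = P·diag(16, 1)·P⁻¹ = [[-32, -1], [16, 1]] · [[-1, -1], [1, 2]] = [[31, 30], [-15, -14]].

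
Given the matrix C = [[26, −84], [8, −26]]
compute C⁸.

tr C = 0 and det C = −4, so the characteristic polynomial is λ² − (0)λ + (−4) with roots 2 and −2.
Eigenvectors give P = [[−7, 3], [−2, 1]] with P⁻¹ = [[−1, 3], [−2, 7]], and C = P·diag(2, −2)·P⁻¹.
Then C⁸ = P·diag(256, 256)·P⁻¹ = [[−1792, 768], [−512, 256]] · [[−1, 3], [−2, 7]] = [[256, 0], [0, 256]].

[[256, 0], [0, 256]]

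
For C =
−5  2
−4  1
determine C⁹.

[[−39365, 19682], [−39364, 19681]]

tr C = −4 and det C = 3, so the characteristic polynomial is λ² − (−4)λ + (3) with roots −1 and −3.
Eigenvectors give P = [[−1, 1], [−2, 1]] with P⁻¹ = [[1, −1], [2, −1]], and C = P·diag(−1, −3)·P⁻¹.
Then C⁹ = P·diag(−1, −19683)·P⁻¹ = [[1, −19683], [2, −19683]] · [[1, −1], [2, −1]] = [[−39365, 19682], [−39364, 19681]].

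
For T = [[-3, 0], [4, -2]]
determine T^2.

[[9, 0], [-20, 4]]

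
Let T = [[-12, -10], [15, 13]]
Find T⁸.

tr T = 1 and det T = -6, so the characteristic polynomial is λ² − (1)λ + (-6) with roots 3 and -2.
Eigenvectors give P = [[-2, 1], [3, -1]] with P⁻¹ = [[1, 1], [3, 2]], and T = P·diag(3, -2)·P⁻¹.
Then T⁸ = P·diag(6561, 256)·P⁻¹ = [[-13122, 256], [19683, -256]] · [[1, 1], [3, 2]] = [[-12354, -12610], [18915, 19171]].

[[-12354, -12610], [18915, 19171]]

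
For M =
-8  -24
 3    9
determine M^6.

M² = M (a projection; rank 1, trace 1), so M^6 = M.

[[-8, -24], [3, 9]]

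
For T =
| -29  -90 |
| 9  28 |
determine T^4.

[[151, 450], [-45, -134]]

tr T = -1 and det T = -2, so the characteristic polynomial is λ² − (-1)λ + (-2) with roots 1 and -2.
Eigenvectors give P = [[-3, 10], [1, -3]] with P⁻¹ = [[3, 10], [1, 3]], and T = P·diag(1, -2)·P⁻¹.
Then T^4 = P·diag(1, 16)·P⁻¹ = [[-3, 160], [1, -48]] · [[3, 10], [1, 3]] = [[151, 450], [-45, -134]].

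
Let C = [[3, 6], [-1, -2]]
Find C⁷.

C² = C (a projection; rank 1, trace 1), so C⁷ = C.

[[3, 6], [-1, -2]]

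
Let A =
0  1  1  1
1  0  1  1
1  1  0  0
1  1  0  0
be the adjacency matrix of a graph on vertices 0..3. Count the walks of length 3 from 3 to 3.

2

The number of length-3 walks from vertex 3 to vertex 3 is entry (3,3) of A³, where A is the adjacency matrix.
A² = [[3, 2, 1, 1], [2, 3, 1, 1], [1, 1, 2, 2], [1, 1, 2, 2]]
A³ = [[4, 5, 5, 5], [5, 4, 5, 5], [5, 5, 2, 2], [5, 5, 2, 2]]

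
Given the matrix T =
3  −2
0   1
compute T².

[[9, −8], [0, 1]]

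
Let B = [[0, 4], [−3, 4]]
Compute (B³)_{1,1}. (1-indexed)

B² = [[−12, 16], [−12, 4]]
B³ = [[−48, 16], [−12, −32]]

−48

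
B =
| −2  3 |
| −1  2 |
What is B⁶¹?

[[−2, 3], [−1, 2]]

B² = I (check: tr B = 0 and det B = −1), so B⁶¹ = B since 61 is odd.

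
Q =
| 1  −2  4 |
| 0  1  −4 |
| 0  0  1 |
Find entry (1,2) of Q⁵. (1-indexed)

−10

Q = I + N where N = [[0, −2, 4], [0, 0, −4], [0, 0, 0]] is strictly upper-triangular, so N³ = 0.
(I + N)⁵ = I + 5·N + 10·N² = [[1, −10, 100], [0, 1, −20], [0, 0, 1]].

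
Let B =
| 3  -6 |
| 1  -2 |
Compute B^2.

[[3, -6], [1, -2]]

B² = B (a projection; rank 1, trace 1), so B^2 = B.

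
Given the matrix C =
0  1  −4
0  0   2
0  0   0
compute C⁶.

C is strictly triangular, hence nilpotent: C³ = 0, so C⁶ = 0.

[[0, 0, 0], [0, 0, 0], [0, 0, 0]]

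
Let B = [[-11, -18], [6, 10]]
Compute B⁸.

tr B = -1 and det B = -2, so the characteristic polynomial is λ² − (-1)λ + (-2) with roots -2 and 1.
Eigenvectors give P = [[-2, -3], [1, 2]] with P⁻¹ = [[-2, -3], [1, 2]], and B = P·diag(-2, 1)·P⁻¹.
Then B⁸ = P·diag(256, 1)·P⁻¹ = [[-512, -3], [256, 2]] · [[-2, -3], [1, 2]] = [[1021, 1530], [-510, -764]].

[[1021, 1530], [-510, -764]]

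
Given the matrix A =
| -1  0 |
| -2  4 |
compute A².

[[1, 0], [-6, 16]]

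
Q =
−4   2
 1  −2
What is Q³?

[[−84, 60], [30, −24]]

Q² = [[18, −12], [−6, 6]]
Q³ = [[−84, 60], [30, −24]]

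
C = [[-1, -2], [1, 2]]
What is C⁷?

C² = C (a projection; rank 1, trace 1), so C⁷ = C.

[[-1, -2], [1, 2]]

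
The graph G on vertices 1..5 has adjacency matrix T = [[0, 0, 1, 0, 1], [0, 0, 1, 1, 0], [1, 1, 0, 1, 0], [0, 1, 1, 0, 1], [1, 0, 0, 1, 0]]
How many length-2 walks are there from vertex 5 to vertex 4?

The number of length-2 walks from vertex 5 to vertex 4 is entry (5,4) of T², where T is the adjacency matrix.
T² = [[2, 1, 0, 2, 0], [1, 2, 1, 1, 1], [0, 1, 3, 1, 2], [2, 1, 1, 3, 0], [0, 1, 2, 0, 2]]

0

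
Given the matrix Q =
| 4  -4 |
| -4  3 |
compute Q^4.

[[1808, -1596], [-1596, 1409]]

Q^2 = [[32, -28], [-28, 25]]
Q^3 = [[240, -212], [-212, 187]]
Q^4 = [[1808, -1596], [-1596, 1409]]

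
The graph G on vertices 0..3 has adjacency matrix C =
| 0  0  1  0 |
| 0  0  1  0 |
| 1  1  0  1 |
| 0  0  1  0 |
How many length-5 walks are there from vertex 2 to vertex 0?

9

The number of length-5 walks from vertex 2 to vertex 0 is entry (2,0) of C⁵, where C is the adjacency matrix.
C² = [[1, 1, 0, 1], [1, 1, 0, 1], [0, 0, 3, 0], [1, 1, 0, 1]]
C³ = [[0, 0, 3, 0], [0, 0, 3, 0], [3, 3, 0, 3], [0, 0, 3, 0]]
C⁴ = [[3, 3, 0, 3], [3, 3, 0, 3], [0, 0, 9, 0], [3, 3, 0, 3]]
C⁵ = [[0, 0, 9, 0], [0, 0, 9, 0], [9, 9, 0, 9], [0, 0, 9, 0]]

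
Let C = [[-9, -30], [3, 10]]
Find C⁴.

C² = C (a projection; rank 1, trace 1), so C⁴ = C.

[[-9, -30], [3, 10]]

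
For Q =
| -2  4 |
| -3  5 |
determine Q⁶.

tr Q = 3 and det Q = 2, so the characteristic polynomial is λ² − (3)λ + (2) with roots 1 and 2.
Eigenvectors give P = [[-4, -1], [-3, -1]] with P⁻¹ = [[-1, 1], [3, -4]], and Q = P·diag(1, 2)·P⁻¹.
Then Q⁶ = P·diag(1, 64)·P⁻¹ = [[-4, -64], [-3, -64]] · [[-1, 1], [3, -4]] = [[-188, 252], [-189, 253]].

[[-188, 252], [-189, 253]]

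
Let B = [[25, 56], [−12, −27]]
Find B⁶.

[[−4367, −10192], [2184, 5097]]

tr B = −2 and det B = −3, so the characteristic polynomial is λ² − (−2)λ + (−3) with roots −3 and 1.
Eigenvectors give P = [[2, −7], [−1, 3]] with P⁻¹ = [[−3, −7], [−1, −2]], and B = P·diag(−3, 1)·P⁻¹.
Then B⁶ = P·diag(729, 1)·P⁻¹ = [[1458, −7], [−729, 3]] · [[−3, −7], [−1, −2]] = [[−4367, −10192], [2184, 5097]].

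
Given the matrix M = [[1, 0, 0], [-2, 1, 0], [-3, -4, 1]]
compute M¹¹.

M = I + N where N = [[0, 0, 0], [-2, 0, 0], [-3, -4, 0]] is strictly lower-triangular, so N³ = 0.
(I + N)¹¹ = I + 11·N + 55·N² = [[1, 0, 0], [-22, 1, 0], [407, -44, 1]].

[[1, 0, 0], [-22, 1, 0], [407, -44, 1]]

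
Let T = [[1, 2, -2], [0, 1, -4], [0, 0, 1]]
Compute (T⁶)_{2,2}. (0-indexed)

1

T = I + N where N = [[0, 2, -2], [0, 0, -4], [0, 0, 0]] is strictly upper-triangular, so N³ = 0.
(I + N)⁶ = I + 6·N + 15·N² = [[1, 12, -132], [0, 1, -24], [0, 0, 1]].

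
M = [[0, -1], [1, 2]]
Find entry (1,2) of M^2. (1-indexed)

-2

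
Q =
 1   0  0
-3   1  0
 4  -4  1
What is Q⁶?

[[1, 0, 0], [-18, 1, 0], [204, -24, 1]]

Q = I + N where N = [[0, 0, 0], [-3, 0, 0], [4, -4, 0]] is strictly lower-triangular, so N³ = 0.
(I + N)⁶ = I + 6·N + 15·N² = [[1, 0, 0], [-18, 1, 0], [204, -24, 1]].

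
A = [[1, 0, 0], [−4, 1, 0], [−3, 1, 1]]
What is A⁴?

[[1, 0, 0], [−16, 1, 0], [−36, 4, 1]]

A = I + N where N = [[0, 0, 0], [−4, 0, 0], [−3, 1, 0]] is strictly lower-triangular, so N³ = 0.
(I + N)⁴ = I + 4·N + 6·N² = [[1, 0, 0], [−16, 1, 0], [−36, 4, 1]].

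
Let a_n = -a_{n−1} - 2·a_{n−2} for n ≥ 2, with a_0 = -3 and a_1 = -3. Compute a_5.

With companion matrix Q = [[-1, -2], [1, 0]], [a_n, a_{n−1}]ᵀ = Q·[a_{n−1}, a_{n−2}]ᵀ, so [a_5, a_4]ᵀ = Q^4·[a_1, a_0]ᵀ.
Q^4 = [[-1, -6], [3, 2]], giving [a_5, a_4]ᵀ = [[21], [-15]].

21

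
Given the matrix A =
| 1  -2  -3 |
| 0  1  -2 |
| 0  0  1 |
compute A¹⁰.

A = I + N where N = [[0, -2, -3], [0, 0, -2], [0, 0, 0]] is strictly upper-triangular, so N³ = 0.
(I + N)¹⁰ = I + 10·N + 45·N² = [[1, -20, 150], [0, 1, -20], [0, 0, 1]].

[[1, -20, 150], [0, 1, -20], [0, 0, 1]]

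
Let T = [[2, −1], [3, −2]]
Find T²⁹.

[[2, −1], [3, −2]]

T² = I (check: tr T = 0 and det T = −1), so T²⁹ = T since 29 is odd.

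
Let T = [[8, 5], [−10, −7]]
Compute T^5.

[[518, 275], [−550, −307]]

tr T = 1 and det T = −6, so the characteristic polynomial is λ² − (1)λ + (−6) with roots 3 and −2.
Eigenvectors give P = [[−1, −1], [1, 2]] with P⁻¹ = [[−2, −1], [1, 1]], and T = P·diag(3, −2)·P⁻¹.
Then T^5 = P·diag(243, −32)·P⁻¹ = [[−243, 32], [243, −64]] · [[−2, −1], [1, 1]] = [[518, 275], [−550, −307]].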